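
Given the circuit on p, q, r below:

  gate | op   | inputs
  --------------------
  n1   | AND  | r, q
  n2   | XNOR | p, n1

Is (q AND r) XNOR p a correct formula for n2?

n1 = r AND q
n2 = p XNOR n1 = p XNOR (r AND q)
At p=0, q=1, r=1: circuit gives 0, formula gives 0.
At p=0, q=0, r=0: circuit gives 1, formula gives 1.
Agrees on all 8 inputs.

Yes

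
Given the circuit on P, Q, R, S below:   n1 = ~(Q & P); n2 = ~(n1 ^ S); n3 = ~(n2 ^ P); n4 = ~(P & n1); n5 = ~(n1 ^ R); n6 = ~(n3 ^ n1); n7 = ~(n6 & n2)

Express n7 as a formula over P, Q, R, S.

n1 = ~(Q & P)
n2 = ~(n1 ^ S) = ~((~(Q & P)) ^ S)
n3 = ~(n2 ^ P) = ~((~((~(Q & P)) ^ S)) ^ P)
n6 = ~(n3 ^ n1) = ~((~((~((~(Q & P)) ^ S)) ^ P)) ^ (~(Q & P)))
n7 = ~(n6 & n2) = ~((~((~((~((~(Q & P)) ^ S)) ^ P)) ^ (~(Q & P)))) & (~((~(Q & P)) ^ S)))

~((~((~((~((~(Q & P)) ^ S)) ^ P)) ^ (~(Q & P)))) & (~((~(Q & P)) ^ S)))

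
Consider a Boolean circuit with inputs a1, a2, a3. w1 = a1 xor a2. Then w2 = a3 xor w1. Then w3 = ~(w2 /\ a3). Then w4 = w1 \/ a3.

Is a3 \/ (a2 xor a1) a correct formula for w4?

w1 = a1 xor a2
w4 = w1 \/ a3 = (a1 xor a2) \/ a3
At a1=0, a2=0, a3=0: circuit gives 0, formula gives 0.
At a1=0, a2=0, a3=1: circuit gives 1, formula gives 1.
Agrees on all 8 inputs.

Yes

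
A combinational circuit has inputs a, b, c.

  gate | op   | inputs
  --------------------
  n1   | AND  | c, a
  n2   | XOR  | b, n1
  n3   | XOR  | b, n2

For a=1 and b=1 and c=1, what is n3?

n1 = 1 AND 1 = 1
n2 = 1 XOR 1 = 0
n3 = 1 XOR 0 = 1

1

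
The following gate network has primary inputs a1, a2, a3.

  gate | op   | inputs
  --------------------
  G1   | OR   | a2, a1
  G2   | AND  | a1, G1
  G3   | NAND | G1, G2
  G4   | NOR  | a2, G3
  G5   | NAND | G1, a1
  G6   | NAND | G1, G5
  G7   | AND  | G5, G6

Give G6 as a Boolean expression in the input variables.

(a2 OR a1) NAND ((a2 OR a1) NAND a1)

G1 = a2 OR a1
G5 = G1 NAND a1 = (a2 OR a1) NAND a1
G6 = G1 NAND G5 = (a2 OR a1) NAND ((a2 OR a1) NAND a1)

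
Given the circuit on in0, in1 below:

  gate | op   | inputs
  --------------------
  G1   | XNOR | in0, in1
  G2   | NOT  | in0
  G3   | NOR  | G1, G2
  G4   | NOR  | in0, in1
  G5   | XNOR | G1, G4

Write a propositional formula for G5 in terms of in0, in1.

(in0 XNOR in1) XNOR (in0 NOR in1)

G1 = in0 XNOR in1
G4 = in0 NOR in1
G5 = G1 XNOR G4 = (in0 XNOR in1) XNOR (in0 NOR in1)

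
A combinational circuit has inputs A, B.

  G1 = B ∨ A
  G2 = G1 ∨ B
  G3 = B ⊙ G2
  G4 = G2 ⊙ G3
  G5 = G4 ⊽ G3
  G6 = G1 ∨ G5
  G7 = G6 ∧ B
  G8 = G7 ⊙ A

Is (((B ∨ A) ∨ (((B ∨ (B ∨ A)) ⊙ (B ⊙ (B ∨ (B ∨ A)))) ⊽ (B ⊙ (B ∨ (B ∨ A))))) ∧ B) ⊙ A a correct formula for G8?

G1 = B ∨ A
G2 = G1 ∨ B = (B ∨ A) ∨ B
G3 = B ⊙ G2 = B ⊙ ((B ∨ A) ∨ B)
G4 = G2 ⊙ G3 = ((B ∨ A) ∨ B) ⊙ (B ⊙ ((B ∨ A) ∨ B))
G5 = G4 ⊽ G3 = (((B ∨ A) ∨ B) ⊙ (B ⊙ ((B ∨ A) ∨ B))) ⊽ (B ⊙ ((B ∨ A) ∨ B))
G6 = G1 ∨ G5 = (B ∨ A) ∨ ((((B ∨ A) ∨ B) ⊙ (B ⊙ ((B ∨ A) ∨ B))) ⊽ (B ⊙ ((B ∨ A) ∨ B)))
G7 = G6 ∧ B = ((B ∨ A) ∨ ((((B ∨ A) ∨ B) ⊙ (B ⊙ ((B ∨ A) ∨ B))) ⊽ (B ⊙ ((B ∨ A) ∨ B)))) ∧ B
G8 = G7 ⊙ A = (((B ∨ A) ∨ ((((B ∨ A) ∨ B) ⊙ (B ⊙ ((B ∨ A) ∨ B))) ⊽ (B ⊙ ((B ∨ A) ∨ B)))) ∧ B) ⊙ A
At A=0, B=1: circuit gives 0, formula gives 0.
At A=0, B=0: circuit gives 1, formula gives 1.
Agrees on all 4 inputs.

Yes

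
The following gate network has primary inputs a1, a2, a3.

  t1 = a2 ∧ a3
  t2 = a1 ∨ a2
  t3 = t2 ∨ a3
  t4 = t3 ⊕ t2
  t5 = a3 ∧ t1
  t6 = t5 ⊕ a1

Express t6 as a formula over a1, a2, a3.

t1 = a2 ∧ a3
t5 = a3 ∧ t1 = a3 ∧ (a2 ∧ a3)
t6 = t5 ⊕ a1 = (a3 ∧ (a2 ∧ a3)) ⊕ a1

(a3 ∧ (a2 ∧ a3)) ⊕ a1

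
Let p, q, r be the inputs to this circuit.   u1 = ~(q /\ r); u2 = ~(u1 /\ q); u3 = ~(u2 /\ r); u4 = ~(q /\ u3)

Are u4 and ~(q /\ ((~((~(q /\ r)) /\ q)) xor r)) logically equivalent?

No

u1 = ~(q /\ r)
u2 = ~(u1 /\ q) = ~((~(q /\ r)) /\ q)
u3 = ~(u2 /\ r) = ~((~((~(q /\ r)) /\ q)) /\ r)
u4 = ~(q /\ u3) = ~(q /\ (~((~((~(q /\ r)) /\ q)) /\ r)))
At p=0, q=1, r=0: circuit gives 0, formula gives 1.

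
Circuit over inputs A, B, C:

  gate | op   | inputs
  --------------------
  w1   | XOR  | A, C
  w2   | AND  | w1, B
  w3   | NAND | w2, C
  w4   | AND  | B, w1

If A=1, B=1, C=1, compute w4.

0

w1 = 1 XOR 1 = 0
w4 = 1 AND 0 = 0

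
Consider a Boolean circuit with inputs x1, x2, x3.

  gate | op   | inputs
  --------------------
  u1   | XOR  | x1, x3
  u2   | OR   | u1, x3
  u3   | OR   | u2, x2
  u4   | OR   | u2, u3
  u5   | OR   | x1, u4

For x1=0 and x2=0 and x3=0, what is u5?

0

u1 = 0 XOR 0 = 0
u2 = 0 OR 0 = 0
u3 = 0 OR 0 = 0
u4 = 0 OR 0 = 0
u5 = 0 OR 0 = 0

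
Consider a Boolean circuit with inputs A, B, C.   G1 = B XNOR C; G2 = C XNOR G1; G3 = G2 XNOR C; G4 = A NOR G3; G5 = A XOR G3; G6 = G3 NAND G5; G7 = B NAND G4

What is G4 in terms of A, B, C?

A NOR ((C XNOR (B XNOR C)) XNOR C)

G1 = B XNOR C
G2 = C XNOR G1 = C XNOR (B XNOR C)
G3 = G2 XNOR C = (C XNOR (B XNOR C)) XNOR C
G4 = A NOR G3 = A NOR ((C XNOR (B XNOR C)) XNOR C)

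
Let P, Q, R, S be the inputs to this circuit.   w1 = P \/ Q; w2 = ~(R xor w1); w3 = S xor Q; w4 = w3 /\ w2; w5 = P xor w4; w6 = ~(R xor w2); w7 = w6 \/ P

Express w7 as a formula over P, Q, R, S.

w1 = P \/ Q
w2 = ~(R xor w1) = ~(R xor (P \/ Q))
w6 = ~(R xor w2) = ~(R xor (~(R xor (P \/ Q))))
w7 = w6 \/ P = (~(R xor (~(R xor (P \/ Q))))) \/ P

(~(R xor (~(R xor (P \/ Q))))) \/ P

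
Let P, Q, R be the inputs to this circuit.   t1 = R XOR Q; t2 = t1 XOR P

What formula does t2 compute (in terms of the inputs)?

(R XOR Q) XOR P

t1 = R XOR Q
t2 = t1 XOR P = (R XOR Q) XOR P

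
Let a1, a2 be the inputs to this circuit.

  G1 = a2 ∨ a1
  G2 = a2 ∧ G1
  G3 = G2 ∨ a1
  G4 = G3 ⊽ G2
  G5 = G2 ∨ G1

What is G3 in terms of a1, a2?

G1 = a2 ∨ a1
G2 = a2 ∧ G1 = a2 ∧ (a2 ∨ a1)
G3 = G2 ∨ a1 = (a2 ∧ (a2 ∨ a1)) ∨ a1

(a2 ∧ (a2 ∨ a1)) ∨ a1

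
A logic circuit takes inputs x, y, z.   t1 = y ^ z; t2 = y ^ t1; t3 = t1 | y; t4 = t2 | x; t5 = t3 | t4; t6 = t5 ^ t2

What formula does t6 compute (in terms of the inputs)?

t1 = y ^ z
t2 = y ^ t1 = y ^ (y ^ z)
t3 = t1 | y = (y ^ z) | y
t4 = t2 | x = (y ^ (y ^ z)) | x
t5 = t3 | t4 = ((y ^ z) | y) | ((y ^ (y ^ z)) | x)
t6 = t5 ^ t2 = (((y ^ z) | y) | ((y ^ (y ^ z)) | x)) ^ (y ^ (y ^ z))

(((y ^ z) | y) | ((y ^ (y ^ z)) | x)) ^ (y ^ (y ^ z))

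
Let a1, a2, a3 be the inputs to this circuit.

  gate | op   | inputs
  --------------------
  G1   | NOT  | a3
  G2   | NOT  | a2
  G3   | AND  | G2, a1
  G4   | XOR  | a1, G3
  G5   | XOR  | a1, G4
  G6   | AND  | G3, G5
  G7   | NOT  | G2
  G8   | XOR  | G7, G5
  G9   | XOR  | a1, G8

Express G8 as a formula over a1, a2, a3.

NOT NOT a2 XOR (a1 XOR (a1 XOR (NOT a2 AND a1)))

G2 = NOT a2
G3 = G2 AND a1 = NOT a2 AND a1
G4 = a1 XOR G3 = a1 XOR (NOT a2 AND a1)
G5 = a1 XOR G4 = a1 XOR (a1 XOR (NOT a2 AND a1))
G7 = NOT G2 = NOT NOT a2
G8 = G7 XOR G5 = NOT NOT a2 XOR (a1 XOR (a1 XOR (NOT a2 AND a1)))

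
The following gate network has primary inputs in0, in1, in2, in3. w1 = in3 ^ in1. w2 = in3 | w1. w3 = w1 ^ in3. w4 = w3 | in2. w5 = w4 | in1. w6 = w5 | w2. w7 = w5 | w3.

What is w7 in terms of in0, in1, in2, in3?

w1 = in3 ^ in1
w3 = w1 ^ in3 = (in3 ^ in1) ^ in3
w4 = w3 | in2 = ((in3 ^ in1) ^ in3) | in2
w5 = w4 | in1 = (((in3 ^ in1) ^ in3) | in2) | in1
w7 = w5 | w3 = ((((in3 ^ in1) ^ in3) | in2) | in1) | ((in3 ^ in1) ^ in3)

((((in3 ^ in1) ^ in3) | in2) | in1) | ((in3 ^ in1) ^ in3)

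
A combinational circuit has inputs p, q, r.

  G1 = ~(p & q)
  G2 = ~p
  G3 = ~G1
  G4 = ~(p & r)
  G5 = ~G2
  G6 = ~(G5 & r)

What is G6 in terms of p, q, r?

~(~~p & r)

G2 = ~p
G5 = ~G2 = ~~p
G6 = ~(G5 & r) = ~(~~p & r)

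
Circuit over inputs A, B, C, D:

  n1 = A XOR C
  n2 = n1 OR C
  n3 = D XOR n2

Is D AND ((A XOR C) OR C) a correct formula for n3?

No

n1 = A XOR C
n2 = n1 OR C = (A XOR C) OR C
n3 = D XOR n2 = D XOR ((A XOR C) OR C)
At A=0, B=0, C=0, D=1: circuit gives 1, formula gives 0.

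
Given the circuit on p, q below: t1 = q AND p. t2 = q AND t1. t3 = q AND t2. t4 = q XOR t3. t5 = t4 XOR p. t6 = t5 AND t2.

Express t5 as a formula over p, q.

(q XOR (q AND (q AND (q AND p)))) XOR p

t1 = q AND p
t2 = q AND t1 = q AND (q AND p)
t3 = q AND t2 = q AND (q AND (q AND p))
t4 = q XOR t3 = q XOR (q AND (q AND (q AND p)))
t5 = t4 XOR p = (q XOR (q AND (q AND (q AND p)))) XOR p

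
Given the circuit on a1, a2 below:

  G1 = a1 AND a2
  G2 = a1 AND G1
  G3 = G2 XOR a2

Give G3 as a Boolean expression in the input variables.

(a1 AND (a1 AND a2)) XOR a2

G1 = a1 AND a2
G2 = a1 AND G1 = a1 AND (a1 AND a2)
G3 = G2 XOR a2 = (a1 AND (a1 AND a2)) XOR a2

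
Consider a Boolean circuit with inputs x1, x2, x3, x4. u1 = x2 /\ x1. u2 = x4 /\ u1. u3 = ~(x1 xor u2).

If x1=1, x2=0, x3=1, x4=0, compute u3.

u1 = 0 /\ 1 = 0
u2 = 0 /\ 0 = 0
u3 = ~(1 xor 0) = 0

0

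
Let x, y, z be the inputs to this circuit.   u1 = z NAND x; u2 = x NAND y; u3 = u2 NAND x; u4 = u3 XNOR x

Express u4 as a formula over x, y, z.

((x NAND y) NAND x) XNOR x

u2 = x NAND y
u3 = u2 NAND x = (x NAND y) NAND x
u4 = u3 XNOR x = ((x NAND y) NAND x) XNOR x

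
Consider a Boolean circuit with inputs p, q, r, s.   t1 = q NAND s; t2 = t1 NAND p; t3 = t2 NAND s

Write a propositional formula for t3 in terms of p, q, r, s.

t1 = q NAND s
t2 = t1 NAND p = (q NAND s) NAND p
t3 = t2 NAND s = ((q NAND s) NAND p) NAND s

((q NAND s) NAND p) NAND s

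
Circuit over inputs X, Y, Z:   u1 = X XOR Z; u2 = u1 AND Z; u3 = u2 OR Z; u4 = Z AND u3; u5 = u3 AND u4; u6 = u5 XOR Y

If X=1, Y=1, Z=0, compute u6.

u1 = 1 XOR 0 = 1
u2 = 1 AND 0 = 0
u3 = 0 OR 0 = 0
u4 = 0 AND 0 = 0
u5 = 0 AND 0 = 0
u6 = 0 XOR 1 = 1

1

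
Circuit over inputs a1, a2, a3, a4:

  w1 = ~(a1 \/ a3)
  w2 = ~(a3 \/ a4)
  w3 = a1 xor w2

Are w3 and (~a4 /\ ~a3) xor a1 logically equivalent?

w2 = ~(a3 \/ a4)
w3 = a1 xor w2 = a1 xor (~(a3 \/ a4))
At a1=0, a2=0, a3=0, a4=1: circuit gives 0, formula gives 0.
At a1=0, a2=0, a3=0, a4=0: circuit gives 1, formula gives 1.
Agrees on all 16 inputs.

Yes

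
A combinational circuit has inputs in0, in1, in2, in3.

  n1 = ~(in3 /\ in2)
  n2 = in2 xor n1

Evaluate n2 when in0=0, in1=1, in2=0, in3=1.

1

n1 = ~(1 /\ 0) = 1
n2 = 0 xor 1 = 1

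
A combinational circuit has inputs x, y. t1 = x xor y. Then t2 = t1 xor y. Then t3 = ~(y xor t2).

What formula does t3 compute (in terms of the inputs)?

~(y xor ((x xor y) xor y))

t1 = x xor y
t2 = t1 xor y = (x xor y) xor y
t3 = ~(y xor t2) = ~(y xor ((x xor y) xor y))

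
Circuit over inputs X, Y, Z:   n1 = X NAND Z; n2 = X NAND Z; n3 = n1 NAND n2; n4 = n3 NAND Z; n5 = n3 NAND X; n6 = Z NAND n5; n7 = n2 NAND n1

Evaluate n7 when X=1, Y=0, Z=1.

n1 = 1 NAND 1 = 0
n2 = 1 NAND 1 = 0
n7 = 0 NAND 0 = 1

1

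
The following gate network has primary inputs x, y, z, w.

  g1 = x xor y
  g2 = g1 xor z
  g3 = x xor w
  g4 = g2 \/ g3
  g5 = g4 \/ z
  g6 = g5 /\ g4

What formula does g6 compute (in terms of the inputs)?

((((x xor y) xor z) \/ (x xor w)) \/ z) /\ (((x xor y) xor z) \/ (x xor w))

g1 = x xor y
g2 = g1 xor z = (x xor y) xor z
g3 = x xor w
g4 = g2 \/ g3 = ((x xor y) xor z) \/ (x xor w)
g5 = g4 \/ z = (((x xor y) xor z) \/ (x xor w)) \/ z
g6 = g5 /\ g4 = ((((x xor y) xor z) \/ (x xor w)) \/ z) /\ (((x xor y) xor z) \/ (x xor w))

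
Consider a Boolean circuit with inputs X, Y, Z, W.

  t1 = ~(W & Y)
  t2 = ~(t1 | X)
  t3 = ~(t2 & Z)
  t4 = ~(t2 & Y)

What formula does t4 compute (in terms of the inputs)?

t1 = ~(W & Y)
t2 = ~(t1 | X) = ~((~(W & Y)) | X)
t4 = ~(t2 & Y) = ~((~((~(W & Y)) | X)) & Y)

~((~((~(W & Y)) | X)) & Y)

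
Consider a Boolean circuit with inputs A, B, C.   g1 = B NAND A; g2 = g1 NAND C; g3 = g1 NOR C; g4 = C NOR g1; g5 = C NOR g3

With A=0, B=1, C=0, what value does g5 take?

g1 = 1 NAND 0 = 1
g3 = 1 NOR 0 = 0
g5 = 0 NOR 0 = 1

1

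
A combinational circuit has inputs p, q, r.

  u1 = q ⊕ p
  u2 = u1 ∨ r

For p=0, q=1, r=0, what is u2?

1

u1 = 1 ⊕ 0 = 1
u2 = 1 ∨ 0 = 1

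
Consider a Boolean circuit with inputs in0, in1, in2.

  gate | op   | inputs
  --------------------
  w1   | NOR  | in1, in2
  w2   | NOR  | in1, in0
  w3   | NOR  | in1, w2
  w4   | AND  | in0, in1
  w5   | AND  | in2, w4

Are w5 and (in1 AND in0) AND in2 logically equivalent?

w4 = in0 AND in1
w5 = in2 AND w4 = in2 AND (in0 AND in1)
At in0=0, in1=0, in2=0: circuit gives 0, formula gives 0.
At in0=1, in1=1, in2=1: circuit gives 1, formula gives 1.
Agrees on all 8 inputs.

Yes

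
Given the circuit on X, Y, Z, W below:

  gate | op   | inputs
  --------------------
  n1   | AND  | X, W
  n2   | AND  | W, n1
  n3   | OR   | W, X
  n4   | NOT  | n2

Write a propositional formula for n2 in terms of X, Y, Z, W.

n1 = X AND W
n2 = W AND n1 = W AND (X AND W)

W AND (X AND W)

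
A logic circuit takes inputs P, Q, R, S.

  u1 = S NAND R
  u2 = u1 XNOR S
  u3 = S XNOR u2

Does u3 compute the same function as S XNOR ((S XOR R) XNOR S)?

u1 = S NAND R
u2 = u1 XNOR S = (S NAND R) XNOR S
u3 = S XNOR u2 = S XNOR ((S NAND R) XNOR S)
At P=0, Q=0, R=0, S=0: circuit gives 1, formula gives 0.

No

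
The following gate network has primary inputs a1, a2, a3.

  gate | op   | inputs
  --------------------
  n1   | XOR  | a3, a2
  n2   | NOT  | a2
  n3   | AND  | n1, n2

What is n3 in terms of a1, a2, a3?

n1 = a3 XOR a2
n2 = NOT a2
n3 = n1 AND n2 = (a3 XOR a2) AND NOT a2

(a3 XOR a2) AND NOT a2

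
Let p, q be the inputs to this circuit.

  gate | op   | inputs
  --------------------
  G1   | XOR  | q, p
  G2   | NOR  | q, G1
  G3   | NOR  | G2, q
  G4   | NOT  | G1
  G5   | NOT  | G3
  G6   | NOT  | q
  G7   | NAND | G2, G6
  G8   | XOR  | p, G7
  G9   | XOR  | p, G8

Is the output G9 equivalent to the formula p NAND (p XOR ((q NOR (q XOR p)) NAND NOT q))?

G1 = q XOR p
G2 = q NOR G1 = q NOR (q XOR p)
G6 = NOT q
G7 = G2 NAND G6 = (q NOR (q XOR p)) NAND NOT q
G8 = p XOR G7 = p XOR ((q NOR (q XOR p)) NAND NOT q)
G9 = p XOR G8 = p XOR (p XOR ((q NOR (q XOR p)) NAND NOT q))
At p=0, q=0: circuit gives 0, formula gives 1.

No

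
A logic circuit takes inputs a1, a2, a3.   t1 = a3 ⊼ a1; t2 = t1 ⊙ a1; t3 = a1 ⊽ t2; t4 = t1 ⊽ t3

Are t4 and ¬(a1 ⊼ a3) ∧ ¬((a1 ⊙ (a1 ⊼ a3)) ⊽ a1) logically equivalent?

Yes

t1 = a3 ⊼ a1
t2 = t1 ⊙ a1 = (a3 ⊼ a1) ⊙ a1
t3 = a1 ⊽ t2 = a1 ⊽ ((a3 ⊼ a1) ⊙ a1)
t4 = t1 ⊽ t3 = (a3 ⊼ a1) ⊽ (a1 ⊽ ((a3 ⊼ a1) ⊙ a1))
At a1=0, a2=0, a3=0: circuit gives 0, formula gives 0.
At a1=1, a2=0, a3=1: circuit gives 1, formula gives 1.
Agrees on all 8 inputs.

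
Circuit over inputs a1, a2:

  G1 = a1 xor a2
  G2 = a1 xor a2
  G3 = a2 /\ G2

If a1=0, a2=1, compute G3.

G2 = 0 xor 1 = 1
G3 = 1 /\ 1 = 1

1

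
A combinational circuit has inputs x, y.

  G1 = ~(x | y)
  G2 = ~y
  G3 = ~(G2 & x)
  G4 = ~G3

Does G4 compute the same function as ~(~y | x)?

No

G2 = ~y
G3 = ~(G2 & x) = ~(~y & x)
G4 = ~G3 = ~(~(~y & x))
At x=0, y=1: circuit gives 0, formula gives 1.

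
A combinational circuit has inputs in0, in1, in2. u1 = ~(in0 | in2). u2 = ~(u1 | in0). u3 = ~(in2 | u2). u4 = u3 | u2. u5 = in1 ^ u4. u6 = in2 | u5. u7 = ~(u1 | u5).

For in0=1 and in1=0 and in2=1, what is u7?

1

u1 = ~(1 | 1) = 0
u2 = ~(0 | 1) = 0
u3 = ~(1 | 0) = 0
u4 = 0 | 0 = 0
u5 = 0 ^ 0 = 0
u7 = ~(0 | 0) = 1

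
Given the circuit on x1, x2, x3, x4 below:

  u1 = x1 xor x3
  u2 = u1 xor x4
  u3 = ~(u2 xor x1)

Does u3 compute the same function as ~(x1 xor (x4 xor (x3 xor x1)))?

Yes

u1 = x1 xor x3
u2 = u1 xor x4 = (x1 xor x3) xor x4
u3 = ~(u2 xor x1) = ~(((x1 xor x3) xor x4) xor x1)
At x1=0, x2=0, x3=0, x4=1: circuit gives 0, formula gives 0.
At x1=0, x2=0, x3=0, x4=0: circuit gives 1, formula gives 1.
Agrees on all 16 inputs.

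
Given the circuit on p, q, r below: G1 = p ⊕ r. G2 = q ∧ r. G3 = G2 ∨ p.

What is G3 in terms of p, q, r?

G2 = q ∧ r
G3 = G2 ∨ p = (q ∧ r) ∨ p

(q ∧ r) ∨ p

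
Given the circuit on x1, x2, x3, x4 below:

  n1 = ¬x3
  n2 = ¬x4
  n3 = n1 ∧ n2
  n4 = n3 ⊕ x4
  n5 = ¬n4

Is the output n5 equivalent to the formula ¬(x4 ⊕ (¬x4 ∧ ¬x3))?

Yes

n1 = ¬x3
n2 = ¬x4
n3 = n1 ∧ n2 = ¬x3 ∧ ¬x4
n4 = n3 ⊕ x4 = (¬x3 ∧ ¬x4) ⊕ x4
n5 = ¬n4 = ¬((¬x3 ∧ ¬x4) ⊕ x4)
At x1=0, x2=0, x3=0, x4=0: circuit gives 0, formula gives 0.
At x1=0, x2=0, x3=1, x4=0: circuit gives 1, formula gives 1.
Agrees on all 16 inputs.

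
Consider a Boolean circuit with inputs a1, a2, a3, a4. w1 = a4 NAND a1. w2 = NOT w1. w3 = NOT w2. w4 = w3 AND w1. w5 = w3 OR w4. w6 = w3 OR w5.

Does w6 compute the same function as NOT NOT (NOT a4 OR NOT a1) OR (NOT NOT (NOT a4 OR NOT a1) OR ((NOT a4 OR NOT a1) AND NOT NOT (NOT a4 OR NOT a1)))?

Yes

w1 = a4 NAND a1
w2 = NOT w1 = NOT (a4 NAND a1)
w3 = NOT w2 = NOT NOT (a4 NAND a1)
w4 = w3 AND w1 = NOT NOT (a4 NAND a1) AND (a4 NAND a1)
w5 = w3 OR w4 = NOT NOT (a4 NAND a1) OR (NOT NOT (a4 NAND a1) AND (a4 NAND a1))
w6 = w3 OR w5 = NOT NOT (a4 NAND a1) OR (NOT NOT (a4 NAND a1) OR (NOT NOT (a4 NAND a1) AND (a4 NAND a1)))
At a1=1, a2=0, a3=0, a4=1: circuit gives 0, formula gives 0.
At a1=0, a2=0, a3=0, a4=0: circuit gives 1, formula gives 1.
Agrees on all 16 inputs.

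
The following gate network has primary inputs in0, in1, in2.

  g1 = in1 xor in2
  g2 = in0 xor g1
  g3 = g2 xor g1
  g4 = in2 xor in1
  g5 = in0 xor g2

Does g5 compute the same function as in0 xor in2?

No

g1 = in1 xor in2
g2 = in0 xor g1 = in0 xor (in1 xor in2)
g5 = in0 xor g2 = in0 xor (in0 xor (in1 xor in2))
At in0=0, in1=1, in2=0: circuit gives 1, formula gives 0.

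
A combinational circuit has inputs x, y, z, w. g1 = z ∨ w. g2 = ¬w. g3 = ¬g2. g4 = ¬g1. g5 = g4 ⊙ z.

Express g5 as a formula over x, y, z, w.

¬(z ∨ w) ⊙ z

g1 = z ∨ w
g4 = ¬g1 = ¬(z ∨ w)
g5 = g4 ⊙ z = ¬(z ∨ w) ⊙ z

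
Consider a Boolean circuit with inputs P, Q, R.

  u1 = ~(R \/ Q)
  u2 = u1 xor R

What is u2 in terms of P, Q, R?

(~(R \/ Q)) xor R

u1 = ~(R \/ Q)
u2 = u1 xor R = (~(R \/ Q)) xor R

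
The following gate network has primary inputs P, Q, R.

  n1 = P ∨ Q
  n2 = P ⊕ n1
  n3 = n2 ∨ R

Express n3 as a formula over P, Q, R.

(P ⊕ (P ∨ Q)) ∨ R

n1 = P ∨ Q
n2 = P ⊕ n1 = P ⊕ (P ∨ Q)
n3 = n2 ∨ R = (P ⊕ (P ∨ Q)) ∨ R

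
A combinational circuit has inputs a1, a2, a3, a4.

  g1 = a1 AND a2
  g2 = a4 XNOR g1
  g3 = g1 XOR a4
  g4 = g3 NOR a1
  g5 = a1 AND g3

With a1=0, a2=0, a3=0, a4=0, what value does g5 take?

g1 = 0 AND 0 = 0
g3 = 0 XOR 0 = 0
g5 = 0 AND 0 = 0

0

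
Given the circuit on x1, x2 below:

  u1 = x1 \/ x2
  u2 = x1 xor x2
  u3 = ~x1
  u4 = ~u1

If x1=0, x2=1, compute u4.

u1 = 0 \/ 1 = 1
u4 = ~1 = 0

0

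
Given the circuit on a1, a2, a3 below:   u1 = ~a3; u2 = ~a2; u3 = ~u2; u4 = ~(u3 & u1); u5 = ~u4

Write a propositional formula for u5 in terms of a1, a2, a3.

~(~(~~a2 & ~a3))

u1 = ~a3
u2 = ~a2
u3 = ~u2 = ~~a2
u4 = ~(u3 & u1) = ~(~~a2 & ~a3)
u5 = ~u4 = ~(~(~~a2 & ~a3))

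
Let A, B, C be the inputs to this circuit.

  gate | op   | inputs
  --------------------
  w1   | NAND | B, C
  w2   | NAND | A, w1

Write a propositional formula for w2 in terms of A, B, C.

w1 = B NAND C
w2 = A NAND w1 = A NAND (B NAND C)

A NAND (B NAND C)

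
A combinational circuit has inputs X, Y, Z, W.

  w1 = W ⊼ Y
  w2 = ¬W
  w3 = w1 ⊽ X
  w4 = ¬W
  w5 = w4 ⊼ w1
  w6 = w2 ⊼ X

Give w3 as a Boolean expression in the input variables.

(W ⊼ Y) ⊽ X

w1 = W ⊼ Y
w3 = w1 ⊽ X = (W ⊼ Y) ⊽ X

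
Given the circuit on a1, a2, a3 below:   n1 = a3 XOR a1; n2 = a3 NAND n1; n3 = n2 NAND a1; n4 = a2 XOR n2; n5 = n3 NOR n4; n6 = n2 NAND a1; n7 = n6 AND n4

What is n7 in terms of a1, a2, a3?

((a3 NAND (a3 XOR a1)) NAND a1) AND (a2 XOR (a3 NAND (a3 XOR a1)))

n1 = a3 XOR a1
n2 = a3 NAND n1 = a3 NAND (a3 XOR a1)
n4 = a2 XOR n2 = a2 XOR (a3 NAND (a3 XOR a1))
n6 = n2 NAND a1 = (a3 NAND (a3 XOR a1)) NAND a1
n7 = n6 AND n4 = ((a3 NAND (a3 XOR a1)) NAND a1) AND (a2 XOR (a3 NAND (a3 XOR a1)))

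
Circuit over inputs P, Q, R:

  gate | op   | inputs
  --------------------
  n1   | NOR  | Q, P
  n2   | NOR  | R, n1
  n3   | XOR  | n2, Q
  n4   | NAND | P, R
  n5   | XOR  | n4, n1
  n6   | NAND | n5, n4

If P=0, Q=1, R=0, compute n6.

n1 = 1 NOR 0 = 0
n4 = 0 NAND 0 = 1
n5 = 1 XOR 0 = 1
n6 = 1 NAND 1 = 0

0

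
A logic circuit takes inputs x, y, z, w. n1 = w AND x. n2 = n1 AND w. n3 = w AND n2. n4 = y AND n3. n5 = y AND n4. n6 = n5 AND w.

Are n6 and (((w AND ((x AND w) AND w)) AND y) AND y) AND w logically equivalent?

n1 = w AND x
n2 = n1 AND w = (w AND x) AND w
n3 = w AND n2 = w AND ((w AND x) AND w)
n4 = y AND n3 = y AND (w AND ((w AND x) AND w))
n5 = y AND n4 = y AND (y AND (w AND ((w AND x) AND w)))
n6 = n5 AND w = (y AND (y AND (w AND ((w AND x) AND w)))) AND w
At x=0, y=0, z=0, w=0: circuit gives 0, formula gives 0.
At x=1, y=1, z=0, w=1: circuit gives 1, formula gives 1.
Agrees on all 16 inputs.

Yes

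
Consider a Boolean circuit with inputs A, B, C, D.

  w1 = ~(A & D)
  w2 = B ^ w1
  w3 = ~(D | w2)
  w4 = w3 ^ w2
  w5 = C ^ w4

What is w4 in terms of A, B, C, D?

(~(D | (B ^ (~(A & D))))) ^ (B ^ (~(A & D)))

w1 = ~(A & D)
w2 = B ^ w1 = B ^ (~(A & D))
w3 = ~(D | w2) = ~(D | (B ^ (~(A & D))))
w4 = w3 ^ w2 = (~(D | (B ^ (~(A & D))))) ^ (B ^ (~(A & D)))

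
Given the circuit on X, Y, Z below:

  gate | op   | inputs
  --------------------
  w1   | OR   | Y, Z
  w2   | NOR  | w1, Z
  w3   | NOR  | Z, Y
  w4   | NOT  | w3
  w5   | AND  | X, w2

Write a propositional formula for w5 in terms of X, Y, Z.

w1 = Y OR Z
w2 = w1 NOR Z = (Y OR Z) NOR Z
w5 = X AND w2 = X AND ((Y OR Z) NOR Z)

X AND ((Y OR Z) NOR Z)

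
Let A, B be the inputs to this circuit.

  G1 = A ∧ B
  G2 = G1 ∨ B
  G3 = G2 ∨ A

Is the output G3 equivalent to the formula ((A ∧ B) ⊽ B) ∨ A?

G1 = A ∧ B
G2 = G1 ∨ B = (A ∧ B) ∨ B
G3 = G2 ∨ A = ((A ∧ B) ∨ B) ∨ A
At A=0, B=0: circuit gives 0, formula gives 1.

No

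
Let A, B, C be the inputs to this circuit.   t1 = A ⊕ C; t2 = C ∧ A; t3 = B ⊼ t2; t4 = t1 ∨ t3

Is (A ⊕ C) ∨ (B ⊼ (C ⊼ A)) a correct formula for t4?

No

t1 = A ⊕ C
t2 = C ∧ A
t3 = B ⊼ t2 = B ⊼ (C ∧ A)
t4 = t1 ∨ t3 = (A ⊕ C) ∨ (B ⊼ (C ∧ A))
At A=0, B=1, C=0: circuit gives 1, formula gives 0.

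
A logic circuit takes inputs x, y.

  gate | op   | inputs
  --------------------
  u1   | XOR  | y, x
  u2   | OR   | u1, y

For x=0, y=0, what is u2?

0

u1 = 0 XOR 0 = 0
u2 = 0 OR 0 = 0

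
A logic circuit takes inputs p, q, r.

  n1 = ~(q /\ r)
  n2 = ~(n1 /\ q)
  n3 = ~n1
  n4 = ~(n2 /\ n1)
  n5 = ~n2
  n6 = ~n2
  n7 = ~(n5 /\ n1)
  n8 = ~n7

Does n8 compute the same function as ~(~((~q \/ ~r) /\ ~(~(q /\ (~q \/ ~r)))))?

n1 = ~(q /\ r)
n2 = ~(n1 /\ q) = ~((~(q /\ r)) /\ q)
n5 = ~n2 = ~(~((~(q /\ r)) /\ q))
n7 = ~(n5 /\ n1) = ~(~(~((~(q /\ r)) /\ q)) /\ (~(q /\ r)))
n8 = ~n7 = ~(~(~(~((~(q /\ r)) /\ q)) /\ (~(q /\ r))))
At p=0, q=0, r=0: circuit gives 0, formula gives 0.
At p=0, q=1, r=0: circuit gives 1, formula gives 1.
Agrees on all 8 inputs.

Yes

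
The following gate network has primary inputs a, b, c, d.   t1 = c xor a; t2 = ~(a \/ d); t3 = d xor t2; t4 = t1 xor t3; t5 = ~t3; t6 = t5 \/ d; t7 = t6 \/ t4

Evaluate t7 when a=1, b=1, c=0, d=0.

t1 = 0 xor 1 = 1
t2 = ~(1 \/ 0) = 0
t3 = 0 xor 0 = 0
t4 = 1 xor 0 = 1
t5 = ~0 = 1
t6 = 1 \/ 0 = 1
t7 = 1 \/ 1 = 1

1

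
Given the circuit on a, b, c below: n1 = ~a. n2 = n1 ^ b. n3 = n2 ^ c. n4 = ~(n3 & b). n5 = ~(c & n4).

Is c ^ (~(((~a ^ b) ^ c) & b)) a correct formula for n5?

No

n1 = ~a
n2 = n1 ^ b = ~a ^ b
n3 = n2 ^ c = (~a ^ b) ^ c
n4 = ~(n3 & b) = ~(((~a ^ b) ^ c) & b)
n5 = ~(c & n4) = ~(c & (~(((~a ^ b) ^ c) & b)))
At a=1, b=1, c=0: circuit gives 1, formula gives 0.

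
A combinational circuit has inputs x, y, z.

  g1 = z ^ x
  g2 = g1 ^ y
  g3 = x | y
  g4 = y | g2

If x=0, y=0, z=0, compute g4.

g1 = 0 ^ 0 = 0
g2 = 0 ^ 0 = 0
g4 = 0 | 0 = 0

0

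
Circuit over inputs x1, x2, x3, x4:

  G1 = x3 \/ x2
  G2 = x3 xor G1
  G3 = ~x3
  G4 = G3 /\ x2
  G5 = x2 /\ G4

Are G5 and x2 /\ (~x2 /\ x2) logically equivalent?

G3 = ~x3
G4 = G3 /\ x2 = ~x3 /\ x2
G5 = x2 /\ G4 = x2 /\ (~x3 /\ x2)
At x1=0, x2=1, x3=0, x4=0: circuit gives 1, formula gives 0.

No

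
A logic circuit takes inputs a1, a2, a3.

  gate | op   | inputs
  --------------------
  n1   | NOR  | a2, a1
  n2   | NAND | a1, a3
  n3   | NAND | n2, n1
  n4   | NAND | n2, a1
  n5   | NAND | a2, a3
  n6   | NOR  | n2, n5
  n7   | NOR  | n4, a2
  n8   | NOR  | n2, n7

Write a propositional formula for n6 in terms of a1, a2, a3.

(a1 NAND a3) NOR (a2 NAND a3)

n2 = a1 NAND a3
n5 = a2 NAND a3
n6 = n2 NOR n5 = (a1 NAND a3) NOR (a2 NAND a3)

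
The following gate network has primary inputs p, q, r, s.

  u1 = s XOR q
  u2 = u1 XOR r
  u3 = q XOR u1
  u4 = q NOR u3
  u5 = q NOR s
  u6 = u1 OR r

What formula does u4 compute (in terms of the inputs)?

q NOR (q XOR (s XOR q))

u1 = s XOR q
u3 = q XOR u1 = q XOR (s XOR q)
u4 = q NOR u3 = q NOR (q XOR (s XOR q))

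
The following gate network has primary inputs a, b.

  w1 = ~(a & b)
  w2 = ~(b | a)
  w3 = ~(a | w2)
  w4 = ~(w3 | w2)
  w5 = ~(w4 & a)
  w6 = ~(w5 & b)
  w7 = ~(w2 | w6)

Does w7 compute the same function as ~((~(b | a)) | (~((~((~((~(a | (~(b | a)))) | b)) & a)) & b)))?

No

w2 = ~(b | a)
w3 = ~(a | w2) = ~(a | (~(b | a)))
w4 = ~(w3 | w2) = ~((~(a | (~(b | a)))) | (~(b | a)))
w5 = ~(w4 & a) = ~((~((~(a | (~(b | a)))) | (~(b | a)))) & a)
w6 = ~(w5 & b) = ~((~((~((~(a | (~(b | a)))) | (~(b | a)))) & a)) & b)
w7 = ~(w2 | w6) = ~((~(b | a)) | (~((~((~((~(a | (~(b | a)))) | (~(b | a)))) & a)) & b)))
At a=1, b=1: circuit gives 0, formula gives 1.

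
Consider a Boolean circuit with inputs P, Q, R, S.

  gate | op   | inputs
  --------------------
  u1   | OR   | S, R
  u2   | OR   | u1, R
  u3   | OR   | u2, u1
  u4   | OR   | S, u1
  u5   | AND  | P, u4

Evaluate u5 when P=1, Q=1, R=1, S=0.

u1 = 0 OR 1 = 1
u4 = 0 OR 1 = 1
u5 = 1 AND 1 = 1

1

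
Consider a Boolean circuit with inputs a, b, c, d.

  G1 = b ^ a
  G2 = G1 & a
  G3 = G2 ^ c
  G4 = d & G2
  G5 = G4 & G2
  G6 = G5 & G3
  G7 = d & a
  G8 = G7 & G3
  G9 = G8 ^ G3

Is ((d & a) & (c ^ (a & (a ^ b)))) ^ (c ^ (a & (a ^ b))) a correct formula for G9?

Yes

G1 = b ^ a
G2 = G1 & a = (b ^ a) & a
G3 = G2 ^ c = ((b ^ a) & a) ^ c
G7 = d & a
G8 = G7 & G3 = (d & a) & (((b ^ a) & a) ^ c)
G9 = G8 ^ G3 = ((d & a) & (((b ^ a) & a) ^ c)) ^ (((b ^ a) & a) ^ c)
At a=0, b=0, c=0, d=0: circuit gives 0, formula gives 0.
At a=0, b=0, c=1, d=0: circuit gives 1, formula gives 1.
Agrees on all 16 inputs.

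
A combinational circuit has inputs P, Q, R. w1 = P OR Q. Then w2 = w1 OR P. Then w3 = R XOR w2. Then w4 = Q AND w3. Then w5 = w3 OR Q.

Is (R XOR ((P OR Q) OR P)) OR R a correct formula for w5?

w1 = P OR Q
w2 = w1 OR P = (P OR Q) OR P
w3 = R XOR w2 = R XOR ((P OR Q) OR P)
w5 = w3 OR Q = (R XOR ((P OR Q) OR P)) OR Q
At P=1, Q=0, R=1: circuit gives 0, formula gives 1.

No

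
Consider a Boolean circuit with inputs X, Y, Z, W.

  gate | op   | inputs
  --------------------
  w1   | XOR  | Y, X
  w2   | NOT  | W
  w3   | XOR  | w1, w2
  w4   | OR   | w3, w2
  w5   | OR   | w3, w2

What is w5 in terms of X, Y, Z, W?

w1 = Y XOR X
w2 = NOT W
w3 = w1 XOR w2 = (Y XOR X) XOR NOT W
w5 = w3 OR w2 = ((Y XOR X) XOR NOT W) OR NOT W

((Y XOR X) XOR NOT W) OR NOT W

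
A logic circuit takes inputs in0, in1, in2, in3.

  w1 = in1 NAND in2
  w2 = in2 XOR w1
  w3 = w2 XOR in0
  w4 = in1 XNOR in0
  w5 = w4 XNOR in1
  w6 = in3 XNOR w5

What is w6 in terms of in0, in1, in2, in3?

w4 = in1 XNOR in0
w5 = w4 XNOR in1 = (in1 XNOR in0) XNOR in1
w6 = in3 XNOR w5 = in3 XNOR ((in1 XNOR in0) XNOR in1)

in3 XNOR ((in1 XNOR in0) XNOR in1)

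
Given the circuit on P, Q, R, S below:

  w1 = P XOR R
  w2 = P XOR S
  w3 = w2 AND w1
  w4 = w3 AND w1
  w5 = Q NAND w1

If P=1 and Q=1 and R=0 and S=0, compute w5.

w1 = 1 XOR 0 = 1
w5 = 1 NAND 1 = 0

0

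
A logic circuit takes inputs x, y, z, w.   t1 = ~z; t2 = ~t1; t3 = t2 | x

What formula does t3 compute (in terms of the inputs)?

~~z | x

t1 = ~z
t2 = ~t1 = ~~z
t3 = t2 | x = ~~z | x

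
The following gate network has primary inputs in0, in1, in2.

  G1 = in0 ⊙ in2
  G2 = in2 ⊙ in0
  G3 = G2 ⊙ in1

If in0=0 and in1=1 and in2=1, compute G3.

G2 = 1 ⊙ 0 = 0
G3 = 0 ⊙ 1 = 0

0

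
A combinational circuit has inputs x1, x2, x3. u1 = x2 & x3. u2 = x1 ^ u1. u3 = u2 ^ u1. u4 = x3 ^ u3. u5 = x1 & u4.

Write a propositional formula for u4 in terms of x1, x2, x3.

u1 = x2 & x3
u2 = x1 ^ u1 = x1 ^ (x2 & x3)
u3 = u2 ^ u1 = (x1 ^ (x2 & x3)) ^ (x2 & x3)
u4 = x3 ^ u3 = x3 ^ ((x1 ^ (x2 & x3)) ^ (x2 & x3))

x3 ^ ((x1 ^ (x2 & x3)) ^ (x2 & x3))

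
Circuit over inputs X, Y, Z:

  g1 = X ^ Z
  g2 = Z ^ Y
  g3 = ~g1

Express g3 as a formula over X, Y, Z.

g1 = X ^ Z
g3 = ~g1 = ~(X ^ Z)

~(X ^ Z)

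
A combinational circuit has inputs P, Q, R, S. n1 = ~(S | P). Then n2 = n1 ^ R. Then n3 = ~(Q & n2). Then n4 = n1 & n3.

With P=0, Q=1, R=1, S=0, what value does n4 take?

1

n1 = ~(0 | 0) = 1
n2 = 1 ^ 1 = 0
n3 = ~(1 & 0) = 1
n4 = 1 & 1 = 1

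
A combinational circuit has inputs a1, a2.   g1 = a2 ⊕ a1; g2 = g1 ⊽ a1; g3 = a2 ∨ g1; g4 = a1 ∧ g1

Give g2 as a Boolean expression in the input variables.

g1 = a2 ⊕ a1
g2 = g1 ⊽ a1 = (a2 ⊕ a1) ⊽ a1

(a2 ⊕ a1) ⊽ a1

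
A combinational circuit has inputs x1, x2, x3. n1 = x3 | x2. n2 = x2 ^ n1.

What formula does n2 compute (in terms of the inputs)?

n1 = x3 | x2
n2 = x2 ^ n1 = x2 ^ (x3 | x2)

x2 ^ (x3 | x2)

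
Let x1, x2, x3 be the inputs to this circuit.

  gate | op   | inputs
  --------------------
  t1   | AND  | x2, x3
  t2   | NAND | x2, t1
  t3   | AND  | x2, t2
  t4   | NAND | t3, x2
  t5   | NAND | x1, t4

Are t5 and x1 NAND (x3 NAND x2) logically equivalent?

t1 = x2 AND x3
t2 = x2 NAND t1 = x2 NAND (x2 AND x3)
t3 = x2 AND t2 = x2 AND (x2 NAND (x2 AND x3))
t4 = t3 NAND x2 = (x2 AND (x2 NAND (x2 AND x3))) NAND x2
t5 = x1 NAND t4 = x1 NAND ((x2 AND (x2 NAND (x2 AND x3))) NAND x2)
At x1=1, x2=1, x3=0: circuit gives 1, formula gives 0.

No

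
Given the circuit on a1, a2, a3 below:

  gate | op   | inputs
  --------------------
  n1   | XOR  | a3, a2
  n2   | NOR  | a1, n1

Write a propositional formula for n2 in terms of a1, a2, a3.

a1 NOR (a3 XOR a2)

n1 = a3 XOR a2
n2 = a1 NOR n1 = a1 NOR (a3 XOR a2)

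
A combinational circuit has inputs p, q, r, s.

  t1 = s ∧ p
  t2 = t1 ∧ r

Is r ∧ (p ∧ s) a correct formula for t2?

t1 = s ∧ p
t2 = t1 ∧ r = (s ∧ p) ∧ r
At p=0, q=0, r=0, s=0: circuit gives 0, formula gives 0.
At p=1, q=0, r=1, s=1: circuit gives 1, formula gives 1.
Agrees on all 16 inputs.

Yes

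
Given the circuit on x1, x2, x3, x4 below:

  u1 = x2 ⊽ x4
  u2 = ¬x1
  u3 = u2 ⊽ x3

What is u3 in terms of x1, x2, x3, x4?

u2 = ¬x1
u3 = u2 ⊽ x3 = ¬x1 ⊽ x3

¬x1 ⊽ x3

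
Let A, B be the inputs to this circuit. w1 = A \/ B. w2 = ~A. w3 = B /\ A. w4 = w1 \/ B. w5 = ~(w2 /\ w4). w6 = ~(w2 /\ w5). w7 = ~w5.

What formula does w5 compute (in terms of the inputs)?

w1 = A \/ B
w2 = ~A
w4 = w1 \/ B = (A \/ B) \/ B
w5 = ~(w2 /\ w4) = ~(~A /\ ((A \/ B) \/ B))

~(~A /\ ((A \/ B) \/ B))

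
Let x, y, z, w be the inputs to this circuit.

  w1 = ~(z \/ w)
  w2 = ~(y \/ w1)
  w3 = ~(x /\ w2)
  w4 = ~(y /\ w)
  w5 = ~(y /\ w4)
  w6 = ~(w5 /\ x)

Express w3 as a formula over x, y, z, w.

w1 = ~(z \/ w)
w2 = ~(y \/ w1) = ~(y \/ (~(z \/ w)))
w3 = ~(x /\ w2) = ~(x /\ (~(y \/ (~(z \/ w)))))

~(x /\ (~(y \/ (~(z \/ w)))))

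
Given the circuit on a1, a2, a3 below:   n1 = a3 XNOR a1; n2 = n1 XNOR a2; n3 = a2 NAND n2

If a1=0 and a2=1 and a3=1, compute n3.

n1 = 1 XNOR 0 = 0
n2 = 0 XNOR 1 = 0
n3 = 1 NAND 0 = 1

1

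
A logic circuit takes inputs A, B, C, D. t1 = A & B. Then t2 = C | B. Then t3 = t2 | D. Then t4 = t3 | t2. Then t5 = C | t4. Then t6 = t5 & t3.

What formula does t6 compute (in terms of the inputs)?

(C | (((C | B) | D) | (C | B))) & ((C | B) | D)

t2 = C | B
t3 = t2 | D = (C | B) | D
t4 = t3 | t2 = ((C | B) | D) | (C | B)
t5 = C | t4 = C | (((C | B) | D) | (C | B))
t6 = t5 & t3 = (C | (((C | B) | D) | (C | B))) & ((C | B) | D)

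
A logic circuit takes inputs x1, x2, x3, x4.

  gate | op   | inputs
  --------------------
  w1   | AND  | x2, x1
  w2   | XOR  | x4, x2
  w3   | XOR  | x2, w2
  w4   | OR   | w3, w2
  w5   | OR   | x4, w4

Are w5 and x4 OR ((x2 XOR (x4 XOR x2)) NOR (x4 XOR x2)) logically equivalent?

w2 = x4 XOR x2
w3 = x2 XOR w2 = x2 XOR (x4 XOR x2)
w4 = w3 OR w2 = (x2 XOR (x4 XOR x2)) OR (x4 XOR x2)
w5 = x4 OR w4 = x4 OR ((x2 XOR (x4 XOR x2)) OR (x4 XOR x2))
At x1=0, x2=0, x3=0, x4=0: circuit gives 0, formula gives 1.

No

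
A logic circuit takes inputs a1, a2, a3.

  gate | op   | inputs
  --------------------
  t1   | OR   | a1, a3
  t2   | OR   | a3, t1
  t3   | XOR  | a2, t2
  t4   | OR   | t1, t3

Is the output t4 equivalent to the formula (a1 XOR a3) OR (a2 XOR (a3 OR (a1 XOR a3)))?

No

t1 = a1 OR a3
t2 = a3 OR t1 = a3 OR (a1 OR a3)
t3 = a2 XOR t2 = a2 XOR (a3 OR (a1 OR a3))
t4 = t1 OR t3 = (a1 OR a3) OR (a2 XOR (a3 OR (a1 OR a3)))
At a1=1, a2=1, a3=1: circuit gives 1, formula gives 0.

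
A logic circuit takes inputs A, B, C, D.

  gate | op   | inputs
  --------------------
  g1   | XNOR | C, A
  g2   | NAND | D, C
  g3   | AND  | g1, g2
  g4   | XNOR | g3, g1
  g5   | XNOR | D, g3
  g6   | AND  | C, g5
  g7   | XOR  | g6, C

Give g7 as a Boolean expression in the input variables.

g1 = C XNOR A
g2 = D NAND C
g3 = g1 AND g2 = (C XNOR A) AND (D NAND C)
g5 = D XNOR g3 = D XNOR ((C XNOR A) AND (D NAND C))
g6 = C AND g5 = C AND (D XNOR ((C XNOR A) AND (D NAND C)))
g7 = g6 XOR C = (C AND (D XNOR ((C XNOR A) AND (D NAND C)))) XOR C

(C AND (D XNOR ((C XNOR A) AND (D NAND C)))) XOR C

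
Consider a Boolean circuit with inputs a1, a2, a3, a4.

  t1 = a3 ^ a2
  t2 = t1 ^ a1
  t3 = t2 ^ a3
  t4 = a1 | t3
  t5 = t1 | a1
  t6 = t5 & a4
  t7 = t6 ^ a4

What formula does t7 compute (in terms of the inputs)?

(((a3 ^ a2) | a1) & a4) ^ a4

t1 = a3 ^ a2
t5 = t1 | a1 = (a3 ^ a2) | a1
t6 = t5 & a4 = ((a3 ^ a2) | a1) & a4
t7 = t6 ^ a4 = (((a3 ^ a2) | a1) & a4) ^ a4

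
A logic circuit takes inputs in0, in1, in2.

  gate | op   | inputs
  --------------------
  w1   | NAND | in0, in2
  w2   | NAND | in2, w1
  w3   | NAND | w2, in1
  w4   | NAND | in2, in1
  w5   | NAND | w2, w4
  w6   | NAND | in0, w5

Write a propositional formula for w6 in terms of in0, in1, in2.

in0 NAND ((in2 NAND (in0 NAND in2)) NAND (in2 NAND in1))

w1 = in0 NAND in2
w2 = in2 NAND w1 = in2 NAND (in0 NAND in2)
w4 = in2 NAND in1
w5 = w2 NAND w4 = (in2 NAND (in0 NAND in2)) NAND (in2 NAND in1)
w6 = in0 NAND w5 = in0 NAND ((in2 NAND (in0 NAND in2)) NAND (in2 NAND in1))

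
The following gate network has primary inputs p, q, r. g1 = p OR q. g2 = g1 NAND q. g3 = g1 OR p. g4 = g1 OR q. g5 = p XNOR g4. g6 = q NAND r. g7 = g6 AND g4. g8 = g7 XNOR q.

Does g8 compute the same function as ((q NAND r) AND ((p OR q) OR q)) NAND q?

g1 = p OR q
g4 = g1 OR q = (p OR q) OR q
g6 = q NAND r
g7 = g6 AND g4 = (q NAND r) AND ((p OR q) OR q)
g8 = g7 XNOR q = ((q NAND r) AND ((p OR q) OR q)) XNOR q
At p=0, q=1, r=0: circuit gives 1, formula gives 0.

No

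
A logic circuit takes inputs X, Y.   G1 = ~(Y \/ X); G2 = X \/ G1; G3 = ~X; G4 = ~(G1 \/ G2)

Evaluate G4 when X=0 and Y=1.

1

G1 = ~(1 \/ 0) = 0
G2 = 0 \/ 0 = 0
G4 = ~(0 \/ 0) = 1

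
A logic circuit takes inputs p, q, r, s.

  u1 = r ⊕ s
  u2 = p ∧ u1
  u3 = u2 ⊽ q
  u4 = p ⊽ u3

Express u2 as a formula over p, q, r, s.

p ∧ (r ⊕ s)

u1 = r ⊕ s
u2 = p ∧ u1 = p ∧ (r ⊕ s)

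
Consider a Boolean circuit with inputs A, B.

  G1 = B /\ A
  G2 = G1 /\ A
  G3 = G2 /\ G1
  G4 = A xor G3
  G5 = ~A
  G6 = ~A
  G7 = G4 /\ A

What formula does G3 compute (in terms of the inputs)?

G1 = B /\ A
G2 = G1 /\ A = (B /\ A) /\ A
G3 = G2 /\ G1 = ((B /\ A) /\ A) /\ (B /\ A)

((B /\ A) /\ A) /\ (B /\ A)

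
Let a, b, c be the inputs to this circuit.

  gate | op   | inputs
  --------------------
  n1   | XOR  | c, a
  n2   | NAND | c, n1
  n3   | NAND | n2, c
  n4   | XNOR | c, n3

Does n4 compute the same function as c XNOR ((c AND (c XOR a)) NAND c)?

n1 = c XOR a
n2 = c NAND n1 = c NAND (c XOR a)
n3 = n2 NAND c = (c NAND (c XOR a)) NAND c
n4 = c XNOR n3 = c XNOR ((c NAND (c XOR a)) NAND c)
At a=0, b=0, c=1: circuit gives 1, formula gives 0.

No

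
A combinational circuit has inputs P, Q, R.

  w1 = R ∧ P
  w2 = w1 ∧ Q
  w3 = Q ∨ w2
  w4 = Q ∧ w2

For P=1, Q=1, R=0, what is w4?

0

w1 = 0 ∧ 1 = 0
w2 = 0 ∧ 1 = 0
w4 = 1 ∧ 0 = 0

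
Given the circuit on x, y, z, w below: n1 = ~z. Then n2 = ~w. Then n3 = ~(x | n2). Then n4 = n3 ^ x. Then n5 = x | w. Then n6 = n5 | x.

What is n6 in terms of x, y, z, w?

n5 = x | w
n6 = n5 | x = (x | w) | x

(x | w) | x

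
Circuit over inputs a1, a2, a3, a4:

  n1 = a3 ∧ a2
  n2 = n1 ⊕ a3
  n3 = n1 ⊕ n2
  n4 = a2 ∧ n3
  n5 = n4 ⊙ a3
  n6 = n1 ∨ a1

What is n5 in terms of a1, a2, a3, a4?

n1 = a3 ∧ a2
n2 = n1 ⊕ a3 = (a3 ∧ a2) ⊕ a3
n3 = n1 ⊕ n2 = (a3 ∧ a2) ⊕ ((a3 ∧ a2) ⊕ a3)
n4 = a2 ∧ n3 = a2 ∧ ((a3 ∧ a2) ⊕ ((a3 ∧ a2) ⊕ a3))
n5 = n4 ⊙ a3 = (a2 ∧ ((a3 ∧ a2) ⊕ ((a3 ∧ a2) ⊕ a3))) ⊙ a3

(a2 ∧ ((a3 ∧ a2) ⊕ ((a3 ∧ a2) ⊕ a3))) ⊙ a3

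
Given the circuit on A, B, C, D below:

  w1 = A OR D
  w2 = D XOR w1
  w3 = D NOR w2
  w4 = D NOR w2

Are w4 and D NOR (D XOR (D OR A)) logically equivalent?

w1 = A OR D
w2 = D XOR w1 = D XOR (A OR D)
w4 = D NOR w2 = D NOR (D XOR (A OR D))
At A=0, B=0, C=0, D=1: circuit gives 0, formula gives 0.
At A=0, B=0, C=0, D=0: circuit gives 1, formula gives 1.
Agrees on all 16 inputs.

Yes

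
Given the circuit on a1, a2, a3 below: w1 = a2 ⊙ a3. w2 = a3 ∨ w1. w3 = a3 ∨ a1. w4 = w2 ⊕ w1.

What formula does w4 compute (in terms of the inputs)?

w1 = a2 ⊙ a3
w2 = a3 ∨ w1 = a3 ∨ (a2 ⊙ a3)
w4 = w2 ⊕ w1 = (a3 ∨ (a2 ⊙ a3)) ⊕ (a2 ⊙ a3)

(a3 ∨ (a2 ⊙ a3)) ⊕ (a2 ⊙ a3)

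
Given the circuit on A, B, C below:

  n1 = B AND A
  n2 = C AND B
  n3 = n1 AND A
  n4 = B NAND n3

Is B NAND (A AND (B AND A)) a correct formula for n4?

Yes

n1 = B AND A
n3 = n1 AND A = (B AND A) AND A
n4 = B NAND n3 = B NAND ((B AND A) AND A)
At A=1, B=1, C=0: circuit gives 0, formula gives 0.
At A=0, B=0, C=0: circuit gives 1, formula gives 1.
Agrees on all 8 inputs.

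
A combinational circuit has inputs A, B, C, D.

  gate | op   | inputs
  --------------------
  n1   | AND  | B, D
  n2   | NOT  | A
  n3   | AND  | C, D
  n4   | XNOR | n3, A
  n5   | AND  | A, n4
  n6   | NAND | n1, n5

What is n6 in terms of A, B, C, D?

(B AND D) NAND (A AND ((C AND D) XNOR A))

n1 = B AND D
n3 = C AND D
n4 = n3 XNOR A = (C AND D) XNOR A
n5 = A AND n4 = A AND ((C AND D) XNOR A)
n6 = n1 NAND n5 = (B AND D) NAND (A AND ((C AND D) XNOR A))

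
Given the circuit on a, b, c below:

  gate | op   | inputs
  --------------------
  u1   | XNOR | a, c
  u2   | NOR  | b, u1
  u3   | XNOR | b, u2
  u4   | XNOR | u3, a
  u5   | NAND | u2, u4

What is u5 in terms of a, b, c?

u1 = a XNOR c
u2 = b NOR u1 = b NOR (a XNOR c)
u3 = b XNOR u2 = b XNOR (b NOR (a XNOR c))
u4 = u3 XNOR a = (b XNOR (b NOR (a XNOR c))) XNOR a
u5 = u2 NAND u4 = (b NOR (a XNOR c)) NAND ((b XNOR (b NOR (a XNOR c))) XNOR a)

(b NOR (a XNOR c)) NAND ((b XNOR (b NOR (a XNOR c))) XNOR a)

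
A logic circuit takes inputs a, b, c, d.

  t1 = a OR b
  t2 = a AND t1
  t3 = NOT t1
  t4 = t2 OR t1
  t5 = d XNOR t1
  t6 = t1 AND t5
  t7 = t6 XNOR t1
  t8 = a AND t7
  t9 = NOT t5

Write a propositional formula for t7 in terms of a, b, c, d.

((a OR b) AND (d XNOR (a OR b))) XNOR (a OR b)

t1 = a OR b
t5 = d XNOR t1 = d XNOR (a OR b)
t6 = t1 AND t5 = (a OR b) AND (d XNOR (a OR b))
t7 = t6 XNOR t1 = ((a OR b) AND (d XNOR (a OR b))) XNOR (a OR b)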